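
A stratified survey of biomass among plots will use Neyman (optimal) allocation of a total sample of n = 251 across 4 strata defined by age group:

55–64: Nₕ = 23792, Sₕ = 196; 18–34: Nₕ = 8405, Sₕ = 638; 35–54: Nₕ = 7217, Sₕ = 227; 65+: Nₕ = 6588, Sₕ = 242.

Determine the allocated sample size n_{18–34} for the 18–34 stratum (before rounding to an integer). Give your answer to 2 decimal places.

Neyman allocation: nₕ = n·NₕSₕ / Σⱼ NⱼSⱼ.
Σ NⱼSⱼ = 23792·196 + 8405·638 + 7217·227 + 6588·242 = 1.3258177 × 10^7.
n_{18–34} = 251·8405·638 / (1.3258177 × 10^7) = 101.52.

101.52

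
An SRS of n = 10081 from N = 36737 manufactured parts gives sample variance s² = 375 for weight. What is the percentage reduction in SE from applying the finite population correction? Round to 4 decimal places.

14.8184

f = n/N = 10081/36737 = 0.27441000.
SE_no-fpc = √(s²/n) = 0.19286962; SE_fpc = √((1−f)s²/n) = 0.16428937.
Ratio = √(1−f) = 0.85181571. Reduction = 100·(1 − 0.85181571) = 14.8184%.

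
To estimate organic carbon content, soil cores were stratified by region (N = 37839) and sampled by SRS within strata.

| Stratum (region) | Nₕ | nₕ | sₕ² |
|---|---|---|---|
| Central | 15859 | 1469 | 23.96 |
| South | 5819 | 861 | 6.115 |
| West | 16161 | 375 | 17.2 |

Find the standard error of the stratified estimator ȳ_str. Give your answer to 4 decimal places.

0.1045

Var(ȳ_str) = Σₕ Wₕ²(1 − fₕ)sₕ²/nₕ with Wₕ = Nₕ/N, N = 37839.
Central: Wₕ = 0.41911784; term = 0.41911784²·(1 − 0.09262879)·23.96/1469 = 0.0025996945.
South: Wₕ = 0.15378313; term = 0.15378313²·(1 − 0.14796357)·6.115/861 = 1.4310964 × 10^-4.
West: Wₕ = 0.42709902; term = 0.42709902²·(1 − 0.02320401)·17.2/375 = 0.0081725617.
Sum = 0.010915366.
SE = √(0.010915366) = 0.1045.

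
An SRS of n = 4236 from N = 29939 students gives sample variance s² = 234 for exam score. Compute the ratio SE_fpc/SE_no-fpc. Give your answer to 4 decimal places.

f = n/N = 4236/29939 = 0.14148769.
SE_no-fpc = √(s²/n) = 0.2350336; SE_fpc = √((1−f)s²/n) = 0.21777259.
Ratio = √(1−f) = 0.92655939.

0.9266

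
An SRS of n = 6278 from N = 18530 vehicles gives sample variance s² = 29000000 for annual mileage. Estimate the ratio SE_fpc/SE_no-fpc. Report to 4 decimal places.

f = n/N = 6278/18530 = 0.33880194.
SE_no-fpc = √(s²/n) = 67.965473; SE_fpc = √((1−f)s²/n) = 55.265503.
Ratio = √(1−f) = 0.81314086.

0.8131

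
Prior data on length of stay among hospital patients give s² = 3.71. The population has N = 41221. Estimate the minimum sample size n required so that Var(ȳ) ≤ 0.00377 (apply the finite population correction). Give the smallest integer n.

Without fpc, n₀ = s²/D = 3.71/0.00377 = 984.0849.
With fpc, (1 − n/N)·s²/n ≤ D requires n ≥ n₀/(1 + n₀/N) = 984.0849/(1 + 984.0849/41221) = 961.1393.
Rounding up, n = 962.

962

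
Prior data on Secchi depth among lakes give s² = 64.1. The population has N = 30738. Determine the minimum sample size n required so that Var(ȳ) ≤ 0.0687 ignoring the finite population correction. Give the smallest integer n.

Without fpc, n₀ = s²/D = 64.1/0.0687 = 933.0422.
Rounding up, n = 934.

934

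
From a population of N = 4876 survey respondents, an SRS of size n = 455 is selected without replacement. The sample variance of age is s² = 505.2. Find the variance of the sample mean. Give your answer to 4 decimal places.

1.0067

Under SRS without replacement, Var(ȳ) = (1 − f)·s²/n with f = n/N = 455/4876 = 0.09331419.
Var(ȳ) = (1 − 0.09331419)·505.2/455 = 0.90668581·1.1103297 = 1.0067202.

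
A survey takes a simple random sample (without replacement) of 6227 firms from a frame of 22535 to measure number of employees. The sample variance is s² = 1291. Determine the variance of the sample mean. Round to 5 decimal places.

0.15003

Under SRS without replacement, Var(ȳ) = (1 − f)·s²/n with f = n/N = 6227/22535 = 0.27632572.
Var(ȳ) = (1 − 0.27632572)·1291/6227 = 0.72367428·0.20732295 = 0.15003429.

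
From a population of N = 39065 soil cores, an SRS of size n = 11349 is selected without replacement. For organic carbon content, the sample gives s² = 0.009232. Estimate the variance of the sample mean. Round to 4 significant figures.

5.771 × 10^-7

Under SRS without replacement, Var(ȳ) = (1 − f)·s²/n with f = n/N = 11349/39065 = 0.29051581.
Var(ȳ) = (1 − 0.29051581)·0.009232/11349 = 0.70948419·8.1346374 × 10^-7 = 5.7713967 × 10^-7.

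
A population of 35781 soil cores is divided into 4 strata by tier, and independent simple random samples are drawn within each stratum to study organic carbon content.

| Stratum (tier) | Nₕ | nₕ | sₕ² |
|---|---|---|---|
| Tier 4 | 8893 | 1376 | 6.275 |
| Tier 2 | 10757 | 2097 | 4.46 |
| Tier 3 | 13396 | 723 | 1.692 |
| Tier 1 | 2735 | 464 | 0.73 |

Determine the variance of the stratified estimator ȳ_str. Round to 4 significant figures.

Var(ȳ_str) = Σₕ Wₕ²(1 − fₕ)sₕ²/nₕ with Wₕ = Nₕ/N, N = 35781.
Tier 4: Wₕ = 0.24853973; term = 0.24853973²·(1 − 0.15472844)·6.275/1376 = 2.3811305 × 10^-4.
Tier 2: Wₕ = 0.30063441; term = 0.30063441²·(1 − 0.19494283)·4.46/2097 = 1.5475352 × 10^-4.
Tier 3: Wₕ = 0.37438864; term = 0.37438864²·(1 − 0.05397133)·1.692/723 = 3.1032137 × 10^-4.
Tier 1: Wₕ = 0.07643722; term = 0.07643722²·(1 − 0.16965265)·0.73/464 = 7.6326333 × 10^-6.
Sum = 7.1082057 × 10^-4.

7.108 × 10^-4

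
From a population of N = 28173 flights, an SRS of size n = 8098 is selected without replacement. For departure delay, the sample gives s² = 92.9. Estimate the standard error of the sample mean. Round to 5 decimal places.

0.09041

Under SRS without replacement, Var(ȳ) = (1 − f)·s²/n with f = n/N = 8098/28173 = 0.28743833.
Var(ȳ) = (1 − 0.28743833)·92.9/8098 = 0.71256167·0.011471968 = 0.008174485.
SE(ȳ) = √(0.008174485) = 0.09041.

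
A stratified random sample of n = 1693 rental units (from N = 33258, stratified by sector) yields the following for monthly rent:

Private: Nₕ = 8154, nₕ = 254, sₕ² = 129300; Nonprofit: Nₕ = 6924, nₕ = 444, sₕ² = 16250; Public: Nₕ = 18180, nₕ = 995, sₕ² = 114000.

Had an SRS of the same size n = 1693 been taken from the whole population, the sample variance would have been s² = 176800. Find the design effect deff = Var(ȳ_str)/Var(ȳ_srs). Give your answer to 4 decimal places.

0.6406

Var(ȳ_str) = Σ Wₕ²(1−fₕ)sₕ²/nₕ with Wₕ = Nₕ/33258:
  Private: (8154/33258)²·(1−254/8154)·129300/254 = 29.64629
  Nonprofit: (6924/33258)²·(1−444/6924)·16250/444 = 1.4846026
  Public: (18180/33258)²·(1−995/18180)·114000/995 = 32.361819
  → Var(ȳ_str) = 63.492712.
Var(ȳ_srs) = (1 − 1693/33258)·176800/1693 = 99.113992.
deff = 63.492712 / 99.113992 = 0.6406.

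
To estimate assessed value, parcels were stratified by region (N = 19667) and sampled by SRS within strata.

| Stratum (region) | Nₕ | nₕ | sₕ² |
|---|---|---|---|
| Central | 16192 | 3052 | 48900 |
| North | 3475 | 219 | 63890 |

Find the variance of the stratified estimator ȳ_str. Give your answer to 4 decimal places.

17.3474

Var(ȳ_str) = Σₕ Wₕ²(1 − fₕ)sₕ²/nₕ with Wₕ = Nₕ/N, N = 19667.
Central: Wₕ = 0.82330808; term = 0.82330808²·(1 − 0.18848814)·48900/3052 = 8.8134096.
North: Wₕ = 0.17669192; term = 0.17669192²·(1 − 0.06302158)·63890/219 = 8.5339824.
Sum = 17.347392.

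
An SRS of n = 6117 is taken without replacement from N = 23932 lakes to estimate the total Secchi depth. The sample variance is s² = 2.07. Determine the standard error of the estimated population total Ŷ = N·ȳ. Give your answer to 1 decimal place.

379.8

Var(Ŷ) = N²·Var(ȳ) = N²·(1 − n/N)·s²/n.
f = 6117/23932 = 0.25559920; Var(ȳ) = 0.74440080·2.07/6117 = 2.5190611 × 10^-4.
Var(Ŷ) = 23932² · (2.5190611 × 10^-4) = 144276.86.
SE(Ŷ) = √(144276.86) = 379.8.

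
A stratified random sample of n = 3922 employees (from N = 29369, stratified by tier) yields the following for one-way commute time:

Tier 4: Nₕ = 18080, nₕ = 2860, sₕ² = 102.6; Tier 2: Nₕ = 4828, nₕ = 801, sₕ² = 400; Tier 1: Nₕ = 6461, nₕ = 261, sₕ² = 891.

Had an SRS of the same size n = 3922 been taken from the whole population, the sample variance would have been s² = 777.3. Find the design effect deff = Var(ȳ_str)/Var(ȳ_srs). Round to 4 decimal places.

1.0555

Var(ȳ_str) = Σ Wₕ²(1−fₕ)sₕ²/nₕ with Wₕ = Nₕ/29369:
  Tier 4: (18080/29369)²·(1−2860/18080)·102.6/2860 = 0.011445008
  Tier 2: (4828/29369)²·(1−801/4828)·400/801 = 0.011256362
  Tier 1: (6461/29369)²·(1−261/6461)·891/261 = 0.15854418
  → Var(ȳ_str) = 0.18124555.
Var(ȳ_srs) = (1 − 3922/29369)·777.3/3922 = 0.17172302.
deff = 0.18124555 / 0.17172302 = 1.0555.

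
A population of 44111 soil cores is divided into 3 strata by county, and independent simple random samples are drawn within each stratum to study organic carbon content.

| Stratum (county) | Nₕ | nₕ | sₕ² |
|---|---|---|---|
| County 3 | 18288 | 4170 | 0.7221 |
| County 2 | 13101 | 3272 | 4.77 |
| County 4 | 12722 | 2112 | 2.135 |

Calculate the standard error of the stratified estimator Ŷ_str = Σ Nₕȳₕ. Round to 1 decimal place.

Var(Ŷ_str) = Σₕ Nₕ²(1 − fₕ)sₕ²/nₕ.
County 3: 18288²·(1 − 4170/18288)·0.7221/4170 = 44709.589.
County 2: 13101²·(1 − 3272/13101)·4.77/3272 = 187723.6.
County 4: 12722²·(1 − 2112/12722)·2.135/2112 = 136450.38.
Sum = 368883.57.
SE = √(368883.57) = 607.4.

607.4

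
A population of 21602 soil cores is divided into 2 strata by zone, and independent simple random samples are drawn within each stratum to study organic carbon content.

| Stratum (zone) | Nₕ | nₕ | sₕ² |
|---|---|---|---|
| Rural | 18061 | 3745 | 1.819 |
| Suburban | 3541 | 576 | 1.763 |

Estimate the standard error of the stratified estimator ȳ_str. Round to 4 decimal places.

0.0184

Var(ȳ_str) = Σₕ Wₕ²(1 − fₕ)sₕ²/nₕ with Wₕ = Nₕ/N, N = 21602.
Rural: Wₕ = 0.83607999; term = 0.83607999²·(1 − 0.20735286)·1.819/3745 = 2.6912648 × 10^-4.
Suburban: Wₕ = 0.16392001; term = 0.16392001²·(1 − 0.16266591)·1.763/576 = 6.8864045 × 10^-5.
Sum = 3.3799053 × 10^-4.
SE = √(3.3799053 × 10^-4) = 0.0184.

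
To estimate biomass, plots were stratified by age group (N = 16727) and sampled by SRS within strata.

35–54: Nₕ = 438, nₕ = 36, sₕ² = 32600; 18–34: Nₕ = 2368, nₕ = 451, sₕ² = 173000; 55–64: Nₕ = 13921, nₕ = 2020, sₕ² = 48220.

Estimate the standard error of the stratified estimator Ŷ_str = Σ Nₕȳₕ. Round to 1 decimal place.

Var(Ŷ_str) = Σₕ Nₕ²(1 − fₕ)sₕ²/nₕ.
35–54: 438²·(1 − 36/438)·32600/36 = 1.594466 × 10^8.
18–34: 2368²·(1 − 451/2368)·173000/451 = 1.7412991 × 10^9.
55–64: 13921²·(1 − 2020/13921)·48220/2020 = 3.9548474 × 10^9.
Sum = 5.8555931 × 10^9.
SE = √(5.8555931 × 10^9) = 76521.8.

76521.8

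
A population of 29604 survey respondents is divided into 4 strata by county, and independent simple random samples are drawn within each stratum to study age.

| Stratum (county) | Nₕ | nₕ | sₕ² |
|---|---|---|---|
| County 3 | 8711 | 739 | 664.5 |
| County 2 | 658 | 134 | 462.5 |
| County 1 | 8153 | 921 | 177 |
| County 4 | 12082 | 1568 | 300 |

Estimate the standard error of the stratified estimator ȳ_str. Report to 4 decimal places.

0.3366

Var(ȳ_str) = Σₕ Wₕ²(1 − fₕ)sₕ²/nₕ with Wₕ = Nₕ/N, N = 29604.
County 3: Wₕ = 0.29425078; term = 0.29425078²·(1 − 0.08483527)·664.5/739 = 0.071250031.
County 2: Wₕ = 0.02222673; term = 0.02222673²·(1 − 0.20364742)·462.5/134 = 0.0013578861.
County 1: Wₕ = 0.27540197; term = 0.27540197²·(1 − 0.11296455)·177/921 = 0.012929708.
County 4: Wₕ = 0.40812052; term = 0.40812052²·(1 − 0.12977984)·300/1568 = 0.027732001.
Sum = 0.11326963.
SE = √(0.11326963) = 0.3366.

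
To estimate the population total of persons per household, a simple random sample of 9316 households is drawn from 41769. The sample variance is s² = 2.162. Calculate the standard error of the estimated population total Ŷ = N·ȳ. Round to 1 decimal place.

560.9

Var(Ŷ) = N²·Var(ȳ) = N²·(1 − n/N)·s²/n.
f = 9316/41769 = 0.22303622; Var(ȳ) = 0.77696378·2.162/9316 = 1.8031298 × 10^-4.
Var(Ŷ) = 41769² · (1.8031298 × 10^-4) = 314582.93.
SE(Ŷ) = √(314582.93) = 560.9.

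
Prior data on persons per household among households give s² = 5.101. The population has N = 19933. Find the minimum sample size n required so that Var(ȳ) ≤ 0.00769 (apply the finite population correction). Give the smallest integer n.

Without fpc, n₀ = s²/D = 5.101/0.00769 = 663.3290.
With fpc, (1 − n/N)·s²/n ≤ D requires n ≥ n₀/(1 + n₀/N) = 663.3290/(1 + 663.3290/19933) = 641.9657.
Rounding up, n = 642.

642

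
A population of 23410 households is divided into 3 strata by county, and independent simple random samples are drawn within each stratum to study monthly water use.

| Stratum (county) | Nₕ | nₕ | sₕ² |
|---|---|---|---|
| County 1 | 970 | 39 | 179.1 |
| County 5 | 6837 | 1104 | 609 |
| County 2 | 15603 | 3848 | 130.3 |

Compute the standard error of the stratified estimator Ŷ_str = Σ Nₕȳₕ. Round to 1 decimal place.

Var(Ŷ_str) = Σₕ Nₕ²(1 − fₕ)sₕ²/nₕ.
County 1: 970²·(1 − 39/970)·179.1/39 = 4.1471753 × 10^6.
County 5: 6837²·(1 − 1104/6837)·609/1104 = 2.1621994 × 10^7.
County 2: 15603²·(1 − 3848/15603)·130.3/3848 = 6.2106935 × 10^6.
Sum = 3.1979863 × 10^7.
SE = √(3.1979863 × 10^7) = 5655.1.

5655.1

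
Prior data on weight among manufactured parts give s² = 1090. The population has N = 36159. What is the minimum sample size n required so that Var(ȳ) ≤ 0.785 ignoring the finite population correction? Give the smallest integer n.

Without fpc, n₀ = s²/D = 1090/0.785 = 1388.5350.
Rounding up, n = 1389.

1389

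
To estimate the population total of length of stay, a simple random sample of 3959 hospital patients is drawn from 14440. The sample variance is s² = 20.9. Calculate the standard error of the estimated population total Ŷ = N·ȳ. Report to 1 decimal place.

893.9

Var(Ŷ) = N²·Var(ȳ) = N²·(1 − n/N)·s²/n.
f = 3959/14440 = 0.27416898; Var(ȳ) = 0.72583102·20.9/3959 = 0.0038317425.
Var(Ŷ) = 14440² · 0.0038317425 = 798970.42.
SE(Ŷ) = √(798970.42) = 893.9.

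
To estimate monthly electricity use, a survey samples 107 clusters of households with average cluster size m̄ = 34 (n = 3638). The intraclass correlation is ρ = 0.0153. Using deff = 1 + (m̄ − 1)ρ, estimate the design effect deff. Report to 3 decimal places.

1.505

deff = 1 + (34 − 1)·0.0153 = 1 + 0.5049 = 1.5049.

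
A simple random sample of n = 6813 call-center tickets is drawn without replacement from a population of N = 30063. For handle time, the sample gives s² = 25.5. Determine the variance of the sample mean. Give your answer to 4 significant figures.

0.002895

Under SRS without replacement, Var(ȳ) = (1 − f)·s²/n with f = n/N = 6813/30063 = 0.22662409.
Var(ȳ) = (1 − 0.22662409)·25.5/6813 = 0.77337591·0.0037428446 = 0.0028946258.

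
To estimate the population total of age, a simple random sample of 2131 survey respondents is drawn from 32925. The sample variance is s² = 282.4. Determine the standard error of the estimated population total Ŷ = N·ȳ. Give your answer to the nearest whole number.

11591

Var(Ŷ) = N²·Var(ȳ) = N²·(1 − n/N)·s²/n.
f = 2131/32925 = 0.06472285; Var(ȳ) = 0.93527715·282.4/2131 = 0.12394287.
Var(Ŷ) = 32925² · 0.12394287 = 1.3436097 × 10^8.
SE(Ŷ) = √(1.3436097 × 10^8) = 11591.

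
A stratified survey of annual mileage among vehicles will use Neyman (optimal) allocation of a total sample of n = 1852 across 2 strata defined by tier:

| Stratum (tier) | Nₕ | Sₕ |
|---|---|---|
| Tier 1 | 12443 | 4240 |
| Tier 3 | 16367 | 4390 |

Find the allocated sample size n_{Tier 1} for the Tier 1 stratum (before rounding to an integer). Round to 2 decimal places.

Neyman allocation: nₕ = n·NₕSₕ / Σⱼ NⱼSⱼ.
Σ NⱼSⱼ = 12443·4240 + 16367·4390 = 1.2460945 × 10^8.
n_{Tier 1} = 1852·12443·4240 / (1.2460945 × 10^8) = 784.12.

784.12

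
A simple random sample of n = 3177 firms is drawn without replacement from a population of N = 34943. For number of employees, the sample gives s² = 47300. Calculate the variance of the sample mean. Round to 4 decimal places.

Under SRS without replacement, Var(ȳ) = (1 − f)·s²/n with f = n/N = 3177/34943 = 0.09091950.
Var(ȳ) = (1 − 0.09091950)·47300/3177 = 0.90908050·14.888259 = 13.534626.

13.5346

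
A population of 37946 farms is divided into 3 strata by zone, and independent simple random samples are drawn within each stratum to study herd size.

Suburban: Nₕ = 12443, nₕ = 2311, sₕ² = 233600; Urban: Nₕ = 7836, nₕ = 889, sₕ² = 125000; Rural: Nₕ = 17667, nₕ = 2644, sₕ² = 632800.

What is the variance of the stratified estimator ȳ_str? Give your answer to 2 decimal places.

Var(ȳ_str) = Σₕ Wₕ²(1 − fₕ)sₕ²/nₕ with Wₕ = Nₕ/N, N = 37946.
Suburban: Wₕ = 0.32791335; term = 0.32791335²·(1 − 0.18572691)·233600/2311 = 8.8503648.
Urban: Wₕ = 0.20650398; term = 0.20650398²·(1 − 0.11345074)·125000/889 = 5.3157919.
Rural: Wₕ = 0.46558267; term = 0.46558267²·(1 − 0.14965755)·632800/2644 = 44.115631.
Sum = 58.281788.

58.28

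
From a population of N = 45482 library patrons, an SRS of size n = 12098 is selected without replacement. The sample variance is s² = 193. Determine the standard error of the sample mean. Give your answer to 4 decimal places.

0.1082

Under SRS without replacement, Var(ȳ) = (1 − f)·s²/n with f = n/N = 12098/45482 = 0.26599534.
Var(ȳ) = (1 − 0.26599534)·193/12098 = 0.73400466·0.01595305 = 0.011709613.
SE(ȳ) = √(0.011709613) = 0.1082.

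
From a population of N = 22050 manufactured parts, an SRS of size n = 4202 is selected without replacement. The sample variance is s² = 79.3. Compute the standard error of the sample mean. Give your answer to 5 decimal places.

0.12359

Under SRS without replacement, Var(ȳ) = (1 − f)·s²/n with f = n/N = 4202/22050 = 0.19056689.
Var(ȳ) = (1 − 0.19056689)·79.3/4202 = 0.80943311·0.018871966 = 0.015275594.
SE(ȳ) = √(0.015275594) = 0.12359.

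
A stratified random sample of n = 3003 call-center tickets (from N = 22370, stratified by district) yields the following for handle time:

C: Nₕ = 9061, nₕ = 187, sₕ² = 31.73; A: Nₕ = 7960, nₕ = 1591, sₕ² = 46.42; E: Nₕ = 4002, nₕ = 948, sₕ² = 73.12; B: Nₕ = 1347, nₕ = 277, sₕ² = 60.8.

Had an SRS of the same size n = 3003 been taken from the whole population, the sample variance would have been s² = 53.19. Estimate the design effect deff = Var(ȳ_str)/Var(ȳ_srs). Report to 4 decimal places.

2.1348

Var(ȳ_str) = Σ Wₕ²(1−fₕ)sₕ²/nₕ with Wₕ = Nₕ/22370:
  C: (9061/22370)²·(1−187/9061)·31.73/187 = 0.027264156
  A: (7960/22370)²·(1−1591/7960)·46.42/1591 = 0.0029558834
  E: (4002/22370)²·(1−948/4002)·73.12/948 = 0.0018838312
  B: (1347/22370)²·(1−277/1347)·60.8/277 = 6.3218359 × 10^-4
  → Var(ȳ_str) = 0.032736054.
Var(ȳ_srs) = (1 − 3003/22370)·53.19/3003 = 0.01533455.
deff = 0.032736054 / 0.01533455 = 2.1348.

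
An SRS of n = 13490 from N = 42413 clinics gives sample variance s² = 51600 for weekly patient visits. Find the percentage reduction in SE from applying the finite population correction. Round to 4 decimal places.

17.4205

f = n/N = 13490/42413 = 0.31806286.
SE_no-fpc = √(s²/n) = 1.9557749; SE_fpc = √((1−f)s²/n) = 1.6150689.
Ratio = √(1−f) = 0.82579485. Reduction = 100·(1 − 0.82579485) = 17.4205%.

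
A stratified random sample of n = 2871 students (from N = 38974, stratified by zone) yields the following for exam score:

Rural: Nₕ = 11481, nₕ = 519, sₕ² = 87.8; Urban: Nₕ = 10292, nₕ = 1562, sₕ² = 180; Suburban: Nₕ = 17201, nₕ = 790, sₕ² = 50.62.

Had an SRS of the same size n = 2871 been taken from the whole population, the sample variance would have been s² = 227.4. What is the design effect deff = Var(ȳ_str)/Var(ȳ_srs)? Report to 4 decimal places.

Var(ȳ_str) = Σ Wₕ²(1−fₕ)sₕ²/nₕ with Wₕ = Nₕ/38974:
  Rural: (11481/38974)²·(1−519/11481)·87.8/519 = 0.01401673
  Urban: (10292/38974)²·(1−1562/10292)·180/1562 = 0.0068164073
  Suburban: (17201/38974)²·(1−790/17201)·50.62/790 = 0.011907863
  → Var(ȳ_str) = 0.032741.
Var(ȳ_srs) = (1 − 2871/38974)·227.4/2871 = 0.073371193.
deff = 0.032741 / 0.073371193 = 0.4462.

0.4462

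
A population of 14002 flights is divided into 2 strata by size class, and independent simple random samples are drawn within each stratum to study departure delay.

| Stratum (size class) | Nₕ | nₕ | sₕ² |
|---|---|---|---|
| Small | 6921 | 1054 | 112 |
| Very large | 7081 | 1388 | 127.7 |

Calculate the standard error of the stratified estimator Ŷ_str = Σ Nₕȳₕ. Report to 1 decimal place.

2832.6

Var(Ŷ_str) = Σₕ Nₕ²(1 − fₕ)sₕ²/nₕ.
Small: 6921²·(1 − 1054/6921)·112/1054 = 4.3148167 × 10^6.
Very large: 7081²·(1 − 1388/7081)·127.7/1388 = 3.7088324 × 10^6.
Sum = 8.0236491 × 10^6.
SE = √(8.0236491 × 10^6) = 2832.6.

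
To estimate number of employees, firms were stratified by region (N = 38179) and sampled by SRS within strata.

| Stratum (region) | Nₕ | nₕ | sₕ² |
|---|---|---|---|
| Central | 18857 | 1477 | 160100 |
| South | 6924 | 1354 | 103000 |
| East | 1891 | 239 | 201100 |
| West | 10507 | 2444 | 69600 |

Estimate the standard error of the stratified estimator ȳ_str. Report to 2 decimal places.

5.46

Var(ȳ_str) = Σₕ Wₕ²(1 − fₕ)sₕ²/nₕ with Wₕ = Nₕ/N, N = 38179.
Central: Wₕ = 0.49391026; term = 0.49391026²·(1 − 0.07832635)·160100/1477 = 24.371604.
South: Wₕ = 0.18135624; term = 0.18135624²·(1 − 0.19555170)·103000/1354 = 2.0127124.
East: Wₕ = 0.04952985; term = 0.04952985²·(1 − 0.12638815)·201100/239 = 1.8032944.
West: Wₕ = 0.27520365; term = 0.27520365²·(1 − 0.23260683)·69600/2444 = 1.6551385.
Sum = 29.842749.
SE = √(29.842749) = 5.46.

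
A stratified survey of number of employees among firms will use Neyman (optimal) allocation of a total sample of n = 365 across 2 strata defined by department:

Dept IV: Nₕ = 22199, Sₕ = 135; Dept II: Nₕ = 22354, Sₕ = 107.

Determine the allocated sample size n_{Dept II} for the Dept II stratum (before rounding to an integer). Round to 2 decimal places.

Neyman allocation: nₕ = n·NₕSₕ / Σⱼ NⱼSⱼ.
Σ NⱼSⱼ = 22199·135 + 22354·107 = 5.388743 × 10^6.
n_{Dept II} = 365·22354·107 / (5.388743 × 10^6) = 162.01.

162.01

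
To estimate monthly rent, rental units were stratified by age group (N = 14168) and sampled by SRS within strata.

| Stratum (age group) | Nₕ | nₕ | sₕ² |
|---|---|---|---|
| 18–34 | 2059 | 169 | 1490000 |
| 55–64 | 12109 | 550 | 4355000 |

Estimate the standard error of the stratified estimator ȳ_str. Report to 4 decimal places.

75.4464

Var(ȳ_str) = Σₕ Wₕ²(1 − fₕ)sₕ²/nₕ with Wₕ = Nₕ/N, N = 14168.
18–34: Wₕ = 0.14532750; term = 0.14532750²·(1 − 0.08207868)·1490000/169 = 170.92304.
55–64: Wₕ = 0.85467250; term = 0.85467250²·(1 − 0.04542076)·4355000/550 = 5521.2437.
Sum = 5692.1667.
SE = √(5692.1667) = 75.4464.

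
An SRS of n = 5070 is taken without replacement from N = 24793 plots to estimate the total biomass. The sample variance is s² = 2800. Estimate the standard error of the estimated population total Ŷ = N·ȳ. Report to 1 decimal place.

Var(Ŷ) = N²·Var(ȳ) = N²·(1 − n/N)·s²/n.
f = 5070/24793 = 0.20449320; Var(ȳ) = 0.79550680·2800/5070 = 0.43933314.
Var(Ŷ) = 24793² · 0.43933314 = 2.7005494 × 10^8.
SE(Ŷ) = √(2.7005494 × 10^8) = 16433.3.

16433.3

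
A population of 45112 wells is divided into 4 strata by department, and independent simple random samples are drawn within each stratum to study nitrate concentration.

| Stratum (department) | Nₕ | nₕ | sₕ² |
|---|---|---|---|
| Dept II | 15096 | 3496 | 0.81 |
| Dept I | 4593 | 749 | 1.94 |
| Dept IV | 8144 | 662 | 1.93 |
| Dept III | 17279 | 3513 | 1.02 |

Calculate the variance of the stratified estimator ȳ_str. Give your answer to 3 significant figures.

1.64 × 10^-4

Var(ȳ_str) = Σₕ Wₕ²(1 − fₕ)sₕ²/nₕ with Wₕ = Nₕ/N, N = 45112.
Dept II: Wₕ = 0.33463380; term = 0.33463380²·(1 − 0.23158453)·0.81/3496 = 1.9936518 × 10^-5.
Dept I: Wₕ = 0.10181326; term = 0.10181326²·(1 − 0.16307424)·1.94/749 = 2.2470647 × 10^-5.
Dept IV: Wₕ = 0.18052846; term = 0.18052846²·(1 − 0.08128684)·1.93/662 = 8.7291232 × 10^-5.
Dept III: Wₕ = 0.38302447; term = 0.38302447²·(1 − 0.20331038)·1.02/3513 = 3.393628 × 10^-5.
Sum = 1.6363468 × 10^-4.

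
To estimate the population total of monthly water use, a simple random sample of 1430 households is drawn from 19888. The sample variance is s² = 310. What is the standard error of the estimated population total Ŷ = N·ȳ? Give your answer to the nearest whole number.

8921

Var(Ŷ) = N²·Var(ȳ) = N²·(1 − n/N)·s²/n.
f = 1430/19888 = 0.07190265; Var(ȳ) = 0.92809735·310/1430 = 0.20119593.
Var(Ŷ) = 19888² · 0.20119593 = 7.9579538 × 10^7.
SE(Ŷ) = √(7.9579538 × 10^7) = 8921.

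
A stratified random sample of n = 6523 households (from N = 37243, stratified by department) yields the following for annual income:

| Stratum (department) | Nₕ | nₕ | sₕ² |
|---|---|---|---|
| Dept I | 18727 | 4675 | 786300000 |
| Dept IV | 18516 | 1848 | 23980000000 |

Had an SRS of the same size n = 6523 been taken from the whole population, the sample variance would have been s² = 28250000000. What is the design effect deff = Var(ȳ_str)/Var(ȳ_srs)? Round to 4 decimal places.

Var(ȳ_str) = Σ Wₕ²(1−fₕ)sₕ²/nₕ with Wₕ = Nₕ/37243:
  Dept I: (18727/37243)²·(1−4675/18727)·786300000/4675 = 31909.772
  Dept IV: (18516/37243)²·(1−1848/18516)·23980000000/1848 = 2.8872777 × 10^6
  → Var(ȳ_str) = 2.9191875 × 10^6.
Var(ȳ_srs) = (1 − 6523/37243)·28250000000/6523 = 3.5722976 × 10^6.
deff = (2.9191875 × 10^6) / (3.5722976 × 10^6) = 0.8172.

0.8172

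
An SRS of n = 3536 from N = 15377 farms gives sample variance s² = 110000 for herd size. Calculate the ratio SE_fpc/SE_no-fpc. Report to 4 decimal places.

f = n/N = 3536/15377 = 0.22995383.
SE_no-fpc = √(s²/n) = 5.5775082; SE_fpc = √((1−f)s²/n) = 4.8943903.
Ratio = √(1−f) = 0.87752275.

0.8775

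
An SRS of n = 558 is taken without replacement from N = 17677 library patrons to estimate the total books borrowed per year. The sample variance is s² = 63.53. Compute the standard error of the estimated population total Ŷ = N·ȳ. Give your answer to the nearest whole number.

5870

Var(Ŷ) = N²·Var(ȳ) = N²·(1 − n/N)·s²/n.
f = 558/17677 = 0.03156644; Var(ȳ) = 0.96843356·63.53/558 = 0.11025911.
Var(Ŷ) = 17677² · 0.11025911 = 3.4453362 × 10^7.
SE(Ŷ) = √(3.4453362 × 10^7) = 5870.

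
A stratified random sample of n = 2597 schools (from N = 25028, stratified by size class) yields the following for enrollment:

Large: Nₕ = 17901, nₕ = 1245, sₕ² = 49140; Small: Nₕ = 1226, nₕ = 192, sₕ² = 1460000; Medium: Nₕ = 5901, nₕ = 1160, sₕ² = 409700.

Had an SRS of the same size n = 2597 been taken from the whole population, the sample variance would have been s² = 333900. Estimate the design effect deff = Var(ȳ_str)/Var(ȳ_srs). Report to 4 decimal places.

Var(ȳ_str) = Σ Wₕ²(1−fₕ)sₕ²/nₕ with Wₕ = Nₕ/25028:
  Large: (17901/25028)²·(1−1245/17901)·49140/1245 = 18.787176
  Small: (1226/25028)²·(1−192/1226)·1460000/192 = 15.388998
  Medium: (5901/25028)²·(1−1160/5901)·409700/1160 = 15.774342
  → Var(ȳ_str) = 49.950516.
Var(ȳ_srs) = (1 − 2597/25028)·333900/2597 = 115.23037.
deff = 49.950516 / 115.23037 = 0.4335.

0.4335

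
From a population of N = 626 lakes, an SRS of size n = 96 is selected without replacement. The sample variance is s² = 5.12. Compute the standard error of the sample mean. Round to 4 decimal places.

0.2125

Under SRS without replacement, Var(ȳ) = (1 − f)·s²/n with f = n/N = 96/626 = 0.15335463.
Var(ȳ) = (1 − 0.15335463)·5.12/96 = 0.84664537·0.053333333 = 0.04515442.
SE(ȳ) = √(0.04515442) = 0.2125.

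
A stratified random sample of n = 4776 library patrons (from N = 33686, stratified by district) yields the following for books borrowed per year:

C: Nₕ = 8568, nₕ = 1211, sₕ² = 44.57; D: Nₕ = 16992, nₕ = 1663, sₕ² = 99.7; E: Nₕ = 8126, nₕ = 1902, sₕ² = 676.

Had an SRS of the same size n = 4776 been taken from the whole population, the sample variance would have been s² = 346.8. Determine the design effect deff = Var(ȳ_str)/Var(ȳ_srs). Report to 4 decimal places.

Var(ȳ_str) = Σ Wₕ²(1−fₕ)sₕ²/nₕ with Wₕ = Nₕ/33686:
  C: (8568/33686)²·(1−1211/8568)·44.57/1211 = 0.0020444656
  D: (16992/33686)²·(1−1663/16992)·99.7/1663 = 0.013761391
  E: (8126/33686)²·(1−1902/8126)·676/1902 = 0.01584104
  → Var(ȳ_str) = 0.031646897.
Var(ȳ_srs) = (1 − 4776/33686)·346.8/4776 = 0.062317987.
deff = 0.031646897 / 0.062317987 = 0.5078.

0.5078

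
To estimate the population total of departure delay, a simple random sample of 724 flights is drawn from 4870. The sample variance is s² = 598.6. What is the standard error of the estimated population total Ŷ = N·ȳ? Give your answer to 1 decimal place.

4085.8

Var(Ŷ) = N²·Var(ȳ) = N²·(1 − n/N)·s²/n.
f = 724/4870 = 0.14866530; Var(ȳ) = 0.85133470·598.6/724 = 0.70387977.
Var(Ŷ) = 4870² · 0.70387977 = 1.6693846 × 10^7.
SE(Ŷ) = √(1.6693846 × 10^7) = 4085.8.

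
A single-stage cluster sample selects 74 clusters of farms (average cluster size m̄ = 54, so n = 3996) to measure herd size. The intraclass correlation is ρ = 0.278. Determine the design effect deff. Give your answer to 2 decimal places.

deff = 1 + (54 − 1)·0.278 = 1 + 14.734 = 15.734.

15.73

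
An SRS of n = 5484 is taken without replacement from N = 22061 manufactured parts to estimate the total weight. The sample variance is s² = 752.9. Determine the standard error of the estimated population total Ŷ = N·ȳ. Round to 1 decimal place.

Var(Ŷ) = N²·Var(ȳ) = N²·(1 − n/N)·s²/n.
f = 5484/22061 = 0.24858347; Var(ȳ) = 0.75141653·752.9/5484 = 0.1031622.
Var(Ŷ) = 22061² · 0.1031622 = 5.0207776 × 10^7.
SE(Ŷ) = √(5.0207776 × 10^7) = 7085.7.

7085.7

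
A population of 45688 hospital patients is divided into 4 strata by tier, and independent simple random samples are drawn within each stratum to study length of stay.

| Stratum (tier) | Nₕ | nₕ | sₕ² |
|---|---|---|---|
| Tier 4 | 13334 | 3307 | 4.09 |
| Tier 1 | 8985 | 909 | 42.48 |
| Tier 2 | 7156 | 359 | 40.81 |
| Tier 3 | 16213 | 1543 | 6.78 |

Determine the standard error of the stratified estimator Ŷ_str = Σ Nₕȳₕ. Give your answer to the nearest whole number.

3183

Var(Ŷ_str) = Σₕ Nₕ²(1 − fₕ)sₕ²/nₕ.
Tier 4: 13334²·(1 − 3307/13334)·4.09/3307 = 165356.24.
Tier 1: 8985²·(1 − 909/8985)·42.48/909 = 3.3910564 × 10^6.
Tier 2: 7156²·(1 − 359/7156)·40.81/359 = 5.5291675 × 10^6.
Tier 3: 16213²·(1 − 1543/16213)·6.78/1543 = 1.0450986 × 10^6.
Sum = 1.0130679 × 10^7.
SE = √(1.0130679 × 10^7) = 3183.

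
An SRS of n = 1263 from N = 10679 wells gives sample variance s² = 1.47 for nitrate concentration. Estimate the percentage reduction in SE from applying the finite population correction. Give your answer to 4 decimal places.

f = n/N = 1263/10679 = 0.11826950.
SE_no-fpc = √(s²/n) = 0.034115913; SE_fpc = √((1−f)s²/n) = 0.032035014.
Ratio = √(1−f) = 0.93900506. Reduction = 100·(1 − 0.93900506) = 6.0995%.

6.0995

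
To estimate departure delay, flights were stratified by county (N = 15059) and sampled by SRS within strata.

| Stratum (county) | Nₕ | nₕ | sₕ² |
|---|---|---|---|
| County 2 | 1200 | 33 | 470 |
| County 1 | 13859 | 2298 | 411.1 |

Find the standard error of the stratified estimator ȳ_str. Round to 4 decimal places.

0.4630

Var(ȳ_str) = Σₕ Wₕ²(1 − fₕ)sₕ²/nₕ with Wₕ = Nₕ/N, N = 15059.
County 2: Wₕ = 0.07968657; term = 0.07968657²·(1 − 0.02750000)·470/33 = 0.087951602.
County 1: Wₕ = 0.92031343; term = 0.92031343²·(1 − 0.16581283)·411.1/2298 = 0.12639575.
Sum = 0.21434735.
SE = √(0.21434735) = 0.4630.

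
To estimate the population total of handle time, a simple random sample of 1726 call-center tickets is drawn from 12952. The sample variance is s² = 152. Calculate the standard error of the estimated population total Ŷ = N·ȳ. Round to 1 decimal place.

Var(Ŷ) = N²·Var(ȳ) = N²·(1 − n/N)·s²/n.
f = 1726/12952 = 0.13326127; Var(ȳ) = 0.86673873·152/1726 = 0.076329251.
Var(Ŷ) = 12952² · 0.076329251 = 1.280456 × 10^7.
SE(Ŷ) = √(1.280456 × 10^7) = 3578.3.

3578.3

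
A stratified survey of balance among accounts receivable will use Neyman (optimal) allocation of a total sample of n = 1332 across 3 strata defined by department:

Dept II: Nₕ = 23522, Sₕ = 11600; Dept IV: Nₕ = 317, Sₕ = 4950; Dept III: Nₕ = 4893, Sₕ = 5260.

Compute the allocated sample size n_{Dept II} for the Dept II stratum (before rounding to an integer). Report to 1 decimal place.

1210.8

Neyman allocation: nₕ = n·NₕSₕ / Σⱼ NⱼSⱼ.
Σ NⱼSⱼ = 23522·11600 + 317·4950 + 4893·5260 = 3.0016153 × 10^8.
n_{Dept II} = 1332·23522·11600 / (3.0016153 × 10^8) = 1210.8.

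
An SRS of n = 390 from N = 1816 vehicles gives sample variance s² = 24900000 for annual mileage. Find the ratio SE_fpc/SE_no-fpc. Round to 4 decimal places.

f = n/N = 390/1816 = 0.21475771.
SE_no-fpc = √(s²/n) = 252.67796; SE_fpc = √((1−f)s²/n) = 223.90779.
Ratio = √(1−f) = 0.88613898.

0.8861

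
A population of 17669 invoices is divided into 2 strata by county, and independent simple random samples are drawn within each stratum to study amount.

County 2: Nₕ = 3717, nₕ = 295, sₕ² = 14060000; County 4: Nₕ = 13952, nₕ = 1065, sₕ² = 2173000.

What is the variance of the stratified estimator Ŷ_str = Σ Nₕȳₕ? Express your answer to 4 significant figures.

Var(Ŷ_str) = Σₕ Nₕ²(1 − fₕ)sₕ²/nₕ.
County 2: 3717²·(1 − 295/3717)·14060000/295 = 6.0622783 × 10^11.
County 4: 13952²·(1 − 1065/13952)·2173000/1065 = 3.6685836 × 10^11.
Sum = 9.7308619 × 10^11.

9.731 × 10^11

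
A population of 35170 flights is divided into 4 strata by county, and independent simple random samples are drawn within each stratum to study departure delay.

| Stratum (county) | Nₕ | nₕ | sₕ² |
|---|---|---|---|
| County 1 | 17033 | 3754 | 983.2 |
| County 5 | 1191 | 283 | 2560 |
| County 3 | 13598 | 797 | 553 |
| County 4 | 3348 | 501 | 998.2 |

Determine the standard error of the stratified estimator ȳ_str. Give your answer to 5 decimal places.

0.41085

Var(ȳ_str) = Σₕ Wₕ²(1 − fₕ)sₕ²/nₕ with Wₕ = Nₕ/N, N = 35170.
County 1: Wₕ = 0.48430481; term = 0.48430481²·(1 − 0.22039570)·983.2/3754 = 0.047891604.
County 5: Wₕ = 0.03386409; term = 0.03386409²·(1 − 0.23761545)·2560/283 = 0.0079087237.
County 3: Wₕ = 0.38663634; term = 0.38663634²·(1 − 0.05861156)·553/797 = 0.097642976.
County 4: Wₕ = 0.09519477; term = 0.09519477²·(1 − 0.14964158)·998.2/501 = 0.015353522.
Sum = 0.16879683.
SE = √(0.16879683) = 0.41085.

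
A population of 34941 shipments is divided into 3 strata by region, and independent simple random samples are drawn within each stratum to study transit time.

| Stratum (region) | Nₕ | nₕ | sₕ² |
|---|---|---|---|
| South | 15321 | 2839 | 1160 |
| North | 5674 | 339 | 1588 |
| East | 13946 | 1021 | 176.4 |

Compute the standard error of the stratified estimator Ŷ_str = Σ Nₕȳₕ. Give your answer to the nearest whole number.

15846

Var(Ŷ_str) = Σₕ Nₕ²(1 − fₕ)sₕ²/nₕ.
South: 15321²·(1 − 2839/15321)·1160/2839 = 7.8138287 × 10^7.
North: 5674²·(1 − 339/5674)·1588/339 = 1.4179945 × 10^8.
East: 13946²·(1 − 1021/13946)·176.4/1021 = 3.114247 × 10^7.
Sum = 2.5108021 × 10^8.
SE = √(2.5108021 × 10^8) = 15846.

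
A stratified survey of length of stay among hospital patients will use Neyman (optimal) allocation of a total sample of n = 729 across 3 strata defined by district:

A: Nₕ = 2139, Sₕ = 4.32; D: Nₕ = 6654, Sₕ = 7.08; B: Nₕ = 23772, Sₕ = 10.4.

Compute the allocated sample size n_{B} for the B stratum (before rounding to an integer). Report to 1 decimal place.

593.7

Neyman allocation: nₕ = n·NₕSₕ / Σⱼ NⱼSⱼ.
Σ NⱼSⱼ = 2139·4.32 + 6654·7.08 + 23772·10.4 = 303579.6.
n_{B} = 729·23772·10.4 / 303579.6 = 593.7.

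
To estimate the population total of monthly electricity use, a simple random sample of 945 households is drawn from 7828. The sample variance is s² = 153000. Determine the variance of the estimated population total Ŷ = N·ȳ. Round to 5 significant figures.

Var(Ŷ) = N²·Var(ȳ) = N²·(1 − n/N)·s²/n.
f = 945/7828 = 0.12072049; Var(ȳ) = 0.87927951·153000/945 = 142.35954.
Var(Ŷ) = 7828² · 142.35954 = 8.7234487 × 10^9.

8.7234 × 10^9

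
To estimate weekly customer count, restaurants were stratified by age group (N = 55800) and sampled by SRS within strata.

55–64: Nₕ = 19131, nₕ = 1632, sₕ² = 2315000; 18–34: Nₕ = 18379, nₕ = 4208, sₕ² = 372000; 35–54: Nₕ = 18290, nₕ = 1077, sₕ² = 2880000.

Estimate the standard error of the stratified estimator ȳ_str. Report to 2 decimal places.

Var(ȳ_str) = Σₕ Wₕ²(1 − fₕ)sₕ²/nₕ with Wₕ = Nₕ/N, N = 55800.
55–64: Wₕ = 0.34284946; term = 0.34284946²·(1 − 0.08530657)·2315000/1632 = 152.51528.
18–34: Wₕ = 0.32937276; term = 0.32937276²·(1 − 0.22895696)·372000/4208 = 7.3947107.
35–54: Wₕ = 0.32777778; term = 0.32777778²·(1 − 0.05888464)·2880000/1077 = 270.38255.
Sum = 430.29254.
SE = √(430.29254) = 20.74.

20.74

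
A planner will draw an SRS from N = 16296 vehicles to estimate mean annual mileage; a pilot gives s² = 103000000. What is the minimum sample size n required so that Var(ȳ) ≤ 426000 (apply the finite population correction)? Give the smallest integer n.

239

Without fpc, n₀ = s²/D = 103000000/426000 = 241.7840.
With fpc, (1 − n/N)·s²/n ≤ D requires n ≥ n₀/(1 + n₀/N) = 241.7840/(1 + 241.7840/16296) = 238.2491.
Rounding up, n = 239.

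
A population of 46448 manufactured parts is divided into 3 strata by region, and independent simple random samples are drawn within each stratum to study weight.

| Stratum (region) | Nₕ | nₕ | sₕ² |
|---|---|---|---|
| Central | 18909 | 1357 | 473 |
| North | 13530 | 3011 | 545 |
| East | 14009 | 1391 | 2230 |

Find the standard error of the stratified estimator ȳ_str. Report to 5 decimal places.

0.44375

Var(ȳ_str) = Σₕ Wₕ²(1 − fₕ)sₕ²/nₕ with Wₕ = Nₕ/N, N = 46448.
Central: Wₕ = 0.40710041; term = 0.40710041²·(1 − 0.07176477)·473/1357 = 0.053621928.
North: Wₕ = 0.29129349; term = 0.29129349²·(1 − 0.22254250)·545/3011 = 0.01194054.
East: Wₕ = 0.30160610; term = 0.30160610²·(1 − 0.09929331)·2230/1391 = 0.13135341.
Sum = 0.19691588.
SE = √(0.19691588) = 0.44375.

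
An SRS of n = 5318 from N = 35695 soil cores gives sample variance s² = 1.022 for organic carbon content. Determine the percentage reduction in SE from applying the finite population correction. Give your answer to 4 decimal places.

f = n/N = 5318/35695 = 0.14898445.
SE_no-fpc = √(s²/n) = 0.01386281; SE_fpc = √((1−f)s²/n) = 0.012788512.
Ratio = √(1−f) = 0.92250504. Reduction = 100·(1 − 0.92250504) = 7.7495%.

7.7495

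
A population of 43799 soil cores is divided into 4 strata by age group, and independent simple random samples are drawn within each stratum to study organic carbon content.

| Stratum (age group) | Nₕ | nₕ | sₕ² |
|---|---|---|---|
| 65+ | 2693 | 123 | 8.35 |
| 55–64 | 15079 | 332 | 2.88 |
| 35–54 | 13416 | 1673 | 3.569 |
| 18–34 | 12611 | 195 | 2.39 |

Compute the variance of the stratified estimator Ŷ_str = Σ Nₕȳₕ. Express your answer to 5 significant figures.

4.6540 × 10^6

Var(Ŷ_str) = Σₕ Nₕ²(1 − fₕ)sₕ²/nₕ.
65+: 2693²·(1 − 123/2693)·8.35/123 = 469840.92.
55–64: 15079²·(1 − 332/15079)·2.88/332 = 1.9289929 × 10^6.
35–54: 13416²·(1 − 1673/13416)·3.569/1673 = 336087.78.
18–34: 12611²·(1 − 195/12611)·2.39/195 = 1.9190864 × 10^6.
Sum = 4.654008 × 10^6.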